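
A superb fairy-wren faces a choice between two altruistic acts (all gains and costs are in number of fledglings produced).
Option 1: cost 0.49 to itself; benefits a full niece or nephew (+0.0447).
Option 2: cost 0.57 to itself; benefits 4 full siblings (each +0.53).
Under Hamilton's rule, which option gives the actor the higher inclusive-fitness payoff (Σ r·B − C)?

Option 2

Option 1: r to a full niece or nephew = 0.25.
Option 1: Σ r·B − C = (1·0.25·0.0447) − 0.49 = -0.478825.
Option 2: r to a full sibling = 0.5.
Option 2: Σ r·B − C = (4·0.5·0.53) − 0.57 = 0.49.
Option 2 has the higher net inclusive-fitness payoff.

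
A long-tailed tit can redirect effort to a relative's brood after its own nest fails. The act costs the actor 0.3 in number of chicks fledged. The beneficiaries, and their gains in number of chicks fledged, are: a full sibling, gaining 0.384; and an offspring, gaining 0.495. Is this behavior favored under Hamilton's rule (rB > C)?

Yes

Hamilton's rule: the trait is favored when the sum of r·B over every recipient exceeds the actor's cost C.
r to a full sibling = 1/2 (full sibs share both parents — two paths of length 2: r = 2·(1/2)^2 = 1/2).
r to an offspring = 0.5 (one parent–offspring link: r = (1/2)^1 = 1/2).
Summing one r·B term per recipient: 1·0.5·0.384 + 1·0.5·0.495 = 0.4395.
0.4395 > 0.3: the indirect benefit exceeds the cost.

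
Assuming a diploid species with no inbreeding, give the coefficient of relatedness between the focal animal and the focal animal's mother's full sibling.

0.25

Each parent–offspring link contributes a factor of 1/2, and independent paths through distinct common ancestors add.
Full aunt/uncle↔niece/nephew: two paths of length 3 through the shared grandparent pair: r = 2·(1/2)^3 = 1/4.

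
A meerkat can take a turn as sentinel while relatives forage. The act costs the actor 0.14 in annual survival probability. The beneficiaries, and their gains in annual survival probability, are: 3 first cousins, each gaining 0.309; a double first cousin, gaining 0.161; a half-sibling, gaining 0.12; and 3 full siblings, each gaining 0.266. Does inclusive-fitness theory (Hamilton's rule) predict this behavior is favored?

Hamilton's rule: the trait is favored when the sum of r·B over every recipient exceeds the actor's cost C.
r to a first cousin = 1/8 (first cousins share one grandparent pair — two paths of length 4: r = 2·(1/2)^4 = 1/8).
r to a double first cousin = 0.25 (double first cousins share both grandparent pairs — four paths of length 4: r = 4·(1/2)^4 = 1/4).
r to a half-sibling = 0.25 (half-sibs share one parent — one path of length 2: r = (1/2)^2 = 1/4).
r to a full sibling = 0.5 (full sibs share both parents — two paths of length 2: r = 2·(1/2)^2 = 1/2).
Summing one r·B term per recipient: 3·0.125·0.309 + 1·0.25·0.161 + 1·0.25·0.12 + 3·0.5·0.266 = 0.585125.
0.585125 > 0.14: the indirect benefit exceeds the cost.

Yes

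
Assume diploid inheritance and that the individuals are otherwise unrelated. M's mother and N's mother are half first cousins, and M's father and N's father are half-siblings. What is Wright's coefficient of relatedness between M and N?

Independent pedigree routes through distinct common ancestors add.
M and N are related in two ways: half second cousins through their mothers (r = 1/64) and half first cousins through their fathers (r = 1/16).
r = 1/64 + 1/16 = 5/64 = 0.078125.

0.078125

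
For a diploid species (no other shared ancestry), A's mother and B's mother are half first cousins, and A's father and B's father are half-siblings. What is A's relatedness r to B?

0.078125

Independent pedigree routes through distinct common ancestors add.
A and B are related in two ways: half second cousins through their mothers (r = 1/64) and half first cousins through their fathers (r = 1/16).
r = 1/64 + 1/16 = 5/64 = 0.078125.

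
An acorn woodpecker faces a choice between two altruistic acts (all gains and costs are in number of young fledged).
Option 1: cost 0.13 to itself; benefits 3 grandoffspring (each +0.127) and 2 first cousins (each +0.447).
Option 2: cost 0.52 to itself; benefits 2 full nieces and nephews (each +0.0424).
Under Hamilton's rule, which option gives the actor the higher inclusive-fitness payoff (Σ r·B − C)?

Option 1

Option 1: r to a grandoffspring = 0.25.
Option 1: r to a first cousin = 0.125.
Option 1: Σ r·B − C = (3·0.25·0.127 + 2·0.125·0.447) − 0.13 = 0.077.
Option 2: r to a full niece or nephew = 0.25.
Option 2: Σ r·B − C = (2·0.25·0.0424) − 0.52 = -0.4988.
Option 1 has the higher net inclusive-fitness payoff.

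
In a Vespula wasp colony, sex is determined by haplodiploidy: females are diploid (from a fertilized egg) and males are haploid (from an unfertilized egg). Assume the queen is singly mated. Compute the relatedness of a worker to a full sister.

Haplodiploid full sisters inherit their father's entire haploid genome identically (contributing 1/2) and on average half of their mother's contribution (1/2 · 1/2 = 1/4); r = 1/2 + 1/4 = 3/4.

0.75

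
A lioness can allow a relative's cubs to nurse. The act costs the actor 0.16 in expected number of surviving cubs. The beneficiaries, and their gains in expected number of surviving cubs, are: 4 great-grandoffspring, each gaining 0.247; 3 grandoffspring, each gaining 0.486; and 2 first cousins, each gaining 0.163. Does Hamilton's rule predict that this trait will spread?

Yes

Hamilton's rule: the trait is favored when the sum of r·B over every recipient exceeds the actor's cost C.
r to a great-grandoffspring = 0.125 (three parent–offspring links: r = (1/2)^3 = 1/8).
r to a grandoffspring = 1/4 (two parent–offspring links: r = (1/2)^2 = 1/4).
r to a first cousin = 1/8 (first cousins share one grandparent pair — two paths of length 4: r = 2·(1/2)^4 = 1/8).
Summing one r·B term per recipient: 4·0.125·0.247 + 3·0.25·0.486 + 2·0.125·0.163 = 0.52875.
0.52875 > 0.16: the indirect benefit exceeds the cost.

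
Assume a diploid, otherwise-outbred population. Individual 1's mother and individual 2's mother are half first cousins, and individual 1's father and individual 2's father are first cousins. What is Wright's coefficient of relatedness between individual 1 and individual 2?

0.046875

Wright's path rule: contributions from independent ancestry routes add.
Individual 1 and individual 2 are related in two ways: half second cousins through their mothers (r = 1/64) and second cousins through their fathers (r = 1/32).
r = 1/64 + 1/32 = 0.046875.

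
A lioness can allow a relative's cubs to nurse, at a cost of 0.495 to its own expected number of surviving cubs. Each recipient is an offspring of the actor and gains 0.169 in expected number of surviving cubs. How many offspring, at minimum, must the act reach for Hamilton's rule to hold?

6

r to an offspring = 0.5 (one parent–offspring link: r = (1/2)^1 = 1/2).
Hamilton's rule: n·r·B > C  ⇒  n > C/(r·B) = 0.495/(0.5·0.169) = 5.858.
The smallest integer exceeding 5.858 is 6.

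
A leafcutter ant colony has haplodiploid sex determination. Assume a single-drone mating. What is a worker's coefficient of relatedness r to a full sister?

0.75

Haplodiploid full sisters inherit their father's entire haploid genome identically (contributing 1/2) and on average half of their mother's contribution (1/2 · 1/2 = 1/4); r = 1/2 + 1/4 = 3/4.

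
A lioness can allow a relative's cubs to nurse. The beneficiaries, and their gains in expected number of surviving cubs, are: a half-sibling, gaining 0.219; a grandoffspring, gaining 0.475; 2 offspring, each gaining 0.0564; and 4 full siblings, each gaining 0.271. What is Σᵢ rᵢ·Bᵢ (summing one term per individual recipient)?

0.7719

r to a half-sibling = 0.25 (half-sibs share one parent — one path of length 2: r = (1/2)^2 = 1/4).
r to a grandoffspring = 0.25 (two parent–offspring links: r = (1/2)^2 = 1/4).
r to an offspring = 1/2 (one parent–offspring link: r = (1/2)^1 = 1/2).
r to a full sibling = 0.5 (full sibs share both parents — two paths of length 2: r = 2·(1/2)^2 = 1/2).
Summing one r·B term per recipient: 1·0.25·0.219 + 1·0.25·0.475 + 2·0.5·0.0564 + 4·0.5·0.271 = 0.7719.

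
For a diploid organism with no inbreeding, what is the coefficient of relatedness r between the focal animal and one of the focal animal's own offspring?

0.5

Each parent–offspring link contributes a factor of 1/2, and independent paths through distinct common ancestors add.
One parent–offspring link: r = (1/2)^1 = 1/2.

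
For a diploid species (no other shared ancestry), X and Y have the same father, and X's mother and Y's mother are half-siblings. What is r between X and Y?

Independent pedigree routes through distinct common ancestors add.
X and Y are related in two ways: half-sibs through their shared father (r = 1/4) and half first cousins through their mothers (r = 1/16).
r = 1/4 + 1/16 = 0.3125.

0.3125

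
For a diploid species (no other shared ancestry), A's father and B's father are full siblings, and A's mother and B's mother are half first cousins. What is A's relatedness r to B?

0.140625

Independent pedigree routes through distinct common ancestors add.
A and B are related in two ways: first cousins through their fathers (r = 1/8) and half second cousins through their mothers (r = 1/64).
r = 1/8 + 1/64 = 0.140625.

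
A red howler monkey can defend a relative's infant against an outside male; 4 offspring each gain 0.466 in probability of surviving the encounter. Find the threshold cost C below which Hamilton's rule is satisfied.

0.932

r to an offspring = 1/2 (one parent–offspring link: r = (1/2)^1 = 1/2).
Hamilton's rule: n·r·B > C, so the trait is favored while C < n·r·B = 4·0.5·0.466 = 0.932.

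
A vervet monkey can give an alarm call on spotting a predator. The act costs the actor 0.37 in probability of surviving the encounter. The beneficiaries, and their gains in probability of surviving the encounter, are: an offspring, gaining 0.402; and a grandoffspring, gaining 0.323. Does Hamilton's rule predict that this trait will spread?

Hamilton's rule: the trait is favored when the sum of r·B over every recipient exceeds the actor's cost C.
r to an offspring = 1/2 (one parent–offspring link: r = (1/2)^1 = 1/2).
r to a grandoffspring = 0.25 (two parent–offspring links: r = (1/2)^2 = 1/4).
Summing one r·B term per recipient: 1·0.5·0.402 + 1·0.25·0.323 = 0.28175.
0.28175 < 0.37: the indirect benefit is less than the cost.

No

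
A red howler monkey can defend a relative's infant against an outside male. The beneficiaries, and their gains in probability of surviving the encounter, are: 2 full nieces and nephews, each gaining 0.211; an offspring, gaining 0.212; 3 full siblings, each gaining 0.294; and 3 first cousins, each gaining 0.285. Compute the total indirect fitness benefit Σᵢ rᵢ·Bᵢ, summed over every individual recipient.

0.759375

r to a full niece or nephew = 1/4 (full aunt/uncle↔niece/nephew: two paths of length 3 through the shared grandparent pair: r = 2·(1/2)^3 = 1/4).
r to an offspring = 0.5 (one parent–offspring link: r = (1/2)^1 = 1/2).
r to a full sibling = 0.5 (full sibs share both parents — two paths of length 2: r = 2·(1/2)^2 = 1/2).
r to a first cousin = 1/8 (first cousins share one grandparent pair — two paths of length 4: r = 2·(1/2)^4 = 1/8).
Summing one r·B term per recipient: 2·0.25·0.211 + 1·0.5·0.212 + 3·0.5·0.294 + 3·0.125·0.285 = 0.759375.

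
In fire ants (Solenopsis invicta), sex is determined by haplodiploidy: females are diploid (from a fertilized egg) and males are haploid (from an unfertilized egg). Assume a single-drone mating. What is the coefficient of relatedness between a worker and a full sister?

Haplodiploid full sisters inherit their father's entire haploid genome identically (contributing 1/2) and on average half of their mother's contribution (1/2 · 1/2 = 1/4); r = 1/2 + 1/4 = 3/4.

0.75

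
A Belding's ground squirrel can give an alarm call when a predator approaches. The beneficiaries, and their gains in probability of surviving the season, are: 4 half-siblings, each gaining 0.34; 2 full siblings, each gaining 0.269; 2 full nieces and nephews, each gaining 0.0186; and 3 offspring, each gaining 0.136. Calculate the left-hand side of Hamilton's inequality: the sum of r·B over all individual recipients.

0.8223

r to a half-sibling = 0.25 (half-sibs share one parent — one path of length 2: r = (1/2)^2 = 1/4).
r to a full sibling = 0.5 (full sibs share both parents — two paths of length 2: r = 2·(1/2)^2 = 1/2).
r to a full niece or nephew = 0.25 (full aunt/uncle↔niece/nephew: two paths of length 3 through the shared grandparent pair: r = 2·(1/2)^3 = 1/4).
r to an offspring = 1/2 (one parent–offspring link: r = (1/2)^1 = 1/2).
Summing one r·B term per recipient: 4·0.25·0.34 + 2·0.5·0.269 + 2·0.25·0.0186 + 3·0.5·0.136 = 0.8223.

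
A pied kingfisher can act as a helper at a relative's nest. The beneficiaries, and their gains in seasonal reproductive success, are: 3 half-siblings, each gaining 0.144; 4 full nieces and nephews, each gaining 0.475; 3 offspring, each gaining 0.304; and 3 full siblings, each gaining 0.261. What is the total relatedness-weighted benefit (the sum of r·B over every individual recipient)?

1.4305

r to a half-sibling = 0.25 (half-sibs share one parent — one path of length 2: r = (1/2)^2 = 1/4).
r to a full niece or nephew = 1/4 (full aunt/uncle↔niece/nephew: two paths of length 3 through the shared grandparent pair: r = 2·(1/2)^3 = 1/4).
r to an offspring = 0.5 (one parent–offspring link: r = (1/2)^1 = 1/2).
r to a full sibling = 1/2 (full sibs share both parents — two paths of length 2: r = 2·(1/2)^2 = 1/2).
Summing one r·B term per recipient: 3·0.25·0.144 + 4·0.25·0.475 + 3·0.5·0.304 + 3·0.5·0.261 = 1.4305.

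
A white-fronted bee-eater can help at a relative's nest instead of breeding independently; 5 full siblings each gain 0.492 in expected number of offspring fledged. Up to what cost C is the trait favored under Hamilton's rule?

1.23

r to a full sibling = 1/2 (full sibs share both parents — two paths of length 2: r = 2·(1/2)^2 = 1/2).
Hamilton's rule: n·r·B > C, so the trait is favored while C < n·r·B = 5·0.5·0.492 = 1.23.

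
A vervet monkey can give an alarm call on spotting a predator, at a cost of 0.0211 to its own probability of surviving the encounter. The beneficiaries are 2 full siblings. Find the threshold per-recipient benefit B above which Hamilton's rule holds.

r to a full sibling = 1/2 (full sibs share both parents — two paths of length 2: r = 2·(1/2)^2 = 1/2).
Hamilton's rule with n recipients of equal r: n·r·B > C, so B > C/(n·r) = 0.0211/(2·0.5) = 0.0211.

0.0211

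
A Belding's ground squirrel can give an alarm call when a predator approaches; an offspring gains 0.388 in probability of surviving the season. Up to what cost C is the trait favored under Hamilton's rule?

r to an offspring = 0.5 (one parent–offspring link: r = (1/2)^1 = 1/2).
Hamilton's rule: n·r·B > C, so the trait is favored while C < n·r·B = 1·0.5·0.388 = 0.194.

0.194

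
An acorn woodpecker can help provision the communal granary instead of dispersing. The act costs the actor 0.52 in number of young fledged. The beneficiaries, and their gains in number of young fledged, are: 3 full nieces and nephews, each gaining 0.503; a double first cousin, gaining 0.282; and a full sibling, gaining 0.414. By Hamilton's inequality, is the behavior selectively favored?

Hamilton's rule: the trait is favored when the sum of r·B over every recipient exceeds the actor's cost C.
r to a full niece or nephew = 1/4 (full aunt/uncle↔niece/nephew: two paths of length 3 through the shared grandparent pair: r = 2·(1/2)^3 = 1/4).
r to a double first cousin = 0.25 (double first cousins share both grandparent pairs — four paths of length 4: r = 4·(1/2)^4 = 1/4).
r to a full sibling = 1/2 (full sibs share both parents — two paths of length 2: r = 2·(1/2)^2 = 1/2).
Summing one r·B term per recipient: 3·0.25·0.503 + 1·0.25·0.282 + 1·0.5·0.414 = 0.65475.
0.65475 > 0.52: the indirect benefit exceeds the cost.

Yes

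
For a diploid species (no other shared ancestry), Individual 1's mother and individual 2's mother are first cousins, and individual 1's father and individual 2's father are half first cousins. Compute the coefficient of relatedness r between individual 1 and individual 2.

0.046875

Independent pedigree routes through distinct common ancestors add.
Individual 1 and individual 2 are related in two ways: second cousins through their mothers (r = 1/32) and half second cousins through their fathers (r = 1/64).
r = 1/32 + 1/64 = 0.046875.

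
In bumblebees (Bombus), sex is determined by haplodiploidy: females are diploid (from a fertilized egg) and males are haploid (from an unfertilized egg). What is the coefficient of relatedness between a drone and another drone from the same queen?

0.5

Haploid brothers each carry a random half of the queen's diploid genome, so on average they share half: r = 1/2.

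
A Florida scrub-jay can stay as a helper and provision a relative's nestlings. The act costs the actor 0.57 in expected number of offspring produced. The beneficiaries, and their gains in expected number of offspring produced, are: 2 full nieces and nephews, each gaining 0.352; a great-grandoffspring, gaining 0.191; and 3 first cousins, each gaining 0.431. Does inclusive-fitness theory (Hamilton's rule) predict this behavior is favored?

No

Hamilton's rule: the trait is favored when the sum of r·B over every recipient exceeds the actor's cost C.
r to a full niece or nephew = 0.25 (full aunt/uncle↔niece/nephew: two paths of length 3 through the shared grandparent pair: r = 2·(1/2)^3 = 1/4).
r to a great-grandoffspring = 0.125 (three parent–offspring links: r = (1/2)^3 = 1/8).
r to a first cousin = 0.125 (first cousins share one grandparent pair — two paths of length 4: r = 2·(1/2)^4 = 1/8).
Summing one r·B term per recipient: 2·0.25·0.352 + 1·0.125·0.191 + 3·0.125·0.431 = 0.3615.
0.3615 < 0.57: the indirect benefit is less than the cost.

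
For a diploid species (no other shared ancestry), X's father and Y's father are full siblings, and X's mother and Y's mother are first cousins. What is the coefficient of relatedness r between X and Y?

Wright's path rule: contributions from independent ancestry routes add.
X and Y are related in two ways: first cousins through their fathers (r = 1/8) and second cousins through their mothers (r = 1/32).
r = 1/8 + 1/32 = 5/32 = 0.15625.

0.15625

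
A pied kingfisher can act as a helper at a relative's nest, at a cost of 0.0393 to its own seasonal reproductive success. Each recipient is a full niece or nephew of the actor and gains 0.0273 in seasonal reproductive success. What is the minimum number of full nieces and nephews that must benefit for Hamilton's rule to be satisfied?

6

r to a full niece or nephew = 0.25 (full aunt/uncle↔niece/nephew: two paths of length 3 through the shared grandparent pair: r = 2·(1/2)^3 = 1/4).
Hamilton's rule: n·r·B > C  ⇒  n > C/(r·B) = 0.0393/(0.25·0.0273) = 5.758.
The smallest integer exceeding 5.758 is 6.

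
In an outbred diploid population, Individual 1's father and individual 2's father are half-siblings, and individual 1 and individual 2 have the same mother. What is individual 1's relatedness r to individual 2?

0.3125

With two independent routes of shared ancestry, r is the sum of the two contributions.
Individual 1 and individual 2 are related in two ways: half first cousins through their fathers (r = 1/16) and half-sibs through their shared mother (r = 1/4).
r = 1/16 + 1/4 = 5/16 = 0.3125.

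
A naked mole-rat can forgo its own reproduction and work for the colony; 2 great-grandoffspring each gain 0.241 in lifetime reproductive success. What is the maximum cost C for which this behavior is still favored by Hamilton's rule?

r to a great-grandoffspring = 0.125 (three parent–offspring links: r = (1/2)^3 = 1/8).
Hamilton's rule: n·r·B > C, so the trait is favored while C < n·r·B = 2·0.125·0.241 = 0.06025.

0.06025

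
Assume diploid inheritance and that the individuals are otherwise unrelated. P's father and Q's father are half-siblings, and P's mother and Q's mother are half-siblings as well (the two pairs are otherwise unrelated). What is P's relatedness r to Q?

With two independent routes of shared ancestry, r is the sum of the two contributions.
P and Q are related in two ways: half first cousins through their fathers (r = 1/16) and half first cousins through their mothers (r = 1/16).
r = 1/16 + 1/16 = 1/8 = 0.125.

0.125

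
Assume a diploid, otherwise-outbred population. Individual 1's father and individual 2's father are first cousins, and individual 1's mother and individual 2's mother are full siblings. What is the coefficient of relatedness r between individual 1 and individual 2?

0.15625

Independent pedigree routes through distinct common ancestors add.
Individual 1 and individual 2 are related in two ways: second cousins through their fathers (r = 1/32) and first cousins through their mothers (r = 1/8).
r = 1/32 + 1/8 = 5/32 = 0.15625.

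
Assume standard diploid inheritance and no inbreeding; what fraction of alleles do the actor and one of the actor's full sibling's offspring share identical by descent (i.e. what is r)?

Each parent–offspring link contributes a factor of 1/2, and independent paths through distinct common ancestors add.
Full aunt/uncle↔niece/nephew: two paths of length 3 through the shared grandparent pair: r = 2·(1/2)^3 = 1/4.

0.25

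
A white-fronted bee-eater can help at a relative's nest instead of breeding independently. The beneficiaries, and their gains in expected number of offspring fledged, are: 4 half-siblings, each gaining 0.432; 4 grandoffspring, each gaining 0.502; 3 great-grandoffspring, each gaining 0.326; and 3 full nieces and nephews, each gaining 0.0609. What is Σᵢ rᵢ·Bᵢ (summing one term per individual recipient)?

1.101925

r to a half-sibling = 0.25 (half-sibs share one parent — one path of length 2: r = (1/2)^2 = 1/4).
r to a grandoffspring = 0.25 (two parent–offspring links: r = (1/2)^2 = 1/4).
r to a great-grandoffspring = 0.125 (three parent–offspring links: r = (1/2)^3 = 1/8).
r to a full niece or nephew = 1/4 (full aunt/uncle↔niece/nephew: two paths of length 3 through the shared grandparent pair: r = 2·(1/2)^3 = 1/4).
Summing one r·B term per recipient: 4·0.25·0.432 + 4·0.25·0.502 + 3·0.125·0.326 + 3·0.25·0.0609 = 1.101925.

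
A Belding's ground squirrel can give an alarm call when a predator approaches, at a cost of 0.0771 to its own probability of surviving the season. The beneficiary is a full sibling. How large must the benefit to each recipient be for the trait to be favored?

0.1542

r to a full sibling = 1/2 (full sibs share both parents — two paths of length 2: r = 2·(1/2)^2 = 1/2).
Hamilton's rule with n recipients of equal r: n·r·B > C, so B > C/(n·r) = 0.0771/(1·0.5) = 0.1542.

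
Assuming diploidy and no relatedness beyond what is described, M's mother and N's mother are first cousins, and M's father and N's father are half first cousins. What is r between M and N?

Independent pedigree routes through distinct common ancestors add.
M and N are related in two ways: second cousins through their mothers (r = 1/32) and half second cousins through their fathers (r = 1/64).
r = 1/32 + 1/64 = 3/64 = 0.046875.

0.046875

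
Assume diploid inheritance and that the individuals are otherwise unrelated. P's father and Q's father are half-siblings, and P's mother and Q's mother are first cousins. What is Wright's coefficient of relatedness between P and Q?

0.09375

Relatedness sums over independent paths through distinct common ancestors.
P and Q are related in two ways: half first cousins through their fathers (r = 1/16) and second cousins through their mothers (r = 1/32).
r = 1/16 + 1/32 = 3/32 = 0.09375.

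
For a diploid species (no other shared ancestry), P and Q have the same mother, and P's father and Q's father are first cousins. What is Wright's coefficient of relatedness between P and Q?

0.28125

Independent pedigree routes through distinct common ancestors add.
P and Q are related in two ways: half-sibs through their shared mother (r = 1/4) and second cousins through their fathers (r = 1/32).
r = 1/4 + 1/32 = 9/32 = 0.28125.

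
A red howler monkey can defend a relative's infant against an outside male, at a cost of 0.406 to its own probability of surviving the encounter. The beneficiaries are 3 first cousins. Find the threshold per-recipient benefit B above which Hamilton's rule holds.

r to a first cousin = 1/8 (first cousins share one grandparent pair — two paths of length 4: r = 2·(1/2)^4 = 1/8).
Hamilton's rule with n recipients of equal r: n·r·B > C, so B > C/(n·r) = 0.406/(3·0.125) = 1.0827.

1.0827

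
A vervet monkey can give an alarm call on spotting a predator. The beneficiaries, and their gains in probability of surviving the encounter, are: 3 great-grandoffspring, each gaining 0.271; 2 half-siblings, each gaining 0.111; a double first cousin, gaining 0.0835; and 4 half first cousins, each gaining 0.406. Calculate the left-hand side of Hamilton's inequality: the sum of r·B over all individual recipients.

r to a great-grandoffspring = 1/8 (three parent–offspring links: r = (1/2)^3 = 1/8).
r to a half-sibling = 0.25 (half-sibs share one parent — one path of length 2: r = (1/2)^2 = 1/4).
r to a double first cousin = 0.25 (double first cousins share both grandparent pairs — four paths of length 4: r = 4·(1/2)^4 = 1/4).
r to a half first cousin = 0.0625 (half first cousins share one grandparent — one path of length 4: r = (1/2)^4 = 1/16).
Summing one r·B term per recipient: 3·0.125·0.271 + 2·0.25·0.111 + 1·0.25·0.0835 + 4·0.0625·0.406 = 0.2795.

0.2795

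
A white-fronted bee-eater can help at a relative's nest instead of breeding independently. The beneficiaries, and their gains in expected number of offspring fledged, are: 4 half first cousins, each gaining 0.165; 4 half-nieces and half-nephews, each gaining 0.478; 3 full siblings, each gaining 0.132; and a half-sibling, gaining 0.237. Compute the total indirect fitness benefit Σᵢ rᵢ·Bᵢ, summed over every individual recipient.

0.5375

r to a half first cousin = 0.0625 (half first cousins share one grandparent — one path of length 4: r = (1/2)^4 = 1/16).
r to a half-niece or half-nephew = 0.125 (half-aunt/uncle↔niece/nephew: one path of length 3: r = (1/2)^3 = 1/8).
r to a full sibling = 0.5 (full sibs share both parents — two paths of length 2: r = 2·(1/2)^2 = 1/2).
r to a half-sibling = 1/4 (half-sibs share one parent — one path of length 2: r = (1/2)^2 = 1/4).
Summing one r·B term per recipient: 4·0.0625·0.165 + 4·0.125·0.478 + 3·0.5·0.132 + 1·0.25·0.237 = 0.5375.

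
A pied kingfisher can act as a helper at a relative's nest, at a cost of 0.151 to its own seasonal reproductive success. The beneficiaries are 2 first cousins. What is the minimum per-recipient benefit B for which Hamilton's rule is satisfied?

0.604

r to a first cousin = 0.125 (first cousins share one grandparent pair — two paths of length 4: r = 2·(1/2)^4 = 1/8).
Hamilton's rule with n recipients of equal r: n·r·B > C, so B > C/(n·r) = 0.151/(2·0.125) = 0.604.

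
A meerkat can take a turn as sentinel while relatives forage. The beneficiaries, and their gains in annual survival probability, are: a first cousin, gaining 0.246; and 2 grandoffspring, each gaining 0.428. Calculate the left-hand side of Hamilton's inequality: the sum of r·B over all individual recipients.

r to a first cousin = 0.125 (first cousins share one grandparent pair — two paths of length 4: r = 2·(1/2)^4 = 1/8).
r to a grandoffspring = 0.25 (two parent–offspring links: r = (1/2)^2 = 1/4).
Summing one r·B term per recipient: 1·0.125·0.246 + 2·0.25·0.428 = 0.24475.

0.24475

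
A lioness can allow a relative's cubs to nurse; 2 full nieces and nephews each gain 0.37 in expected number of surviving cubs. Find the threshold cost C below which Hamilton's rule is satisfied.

0.185

r to a full niece or nephew = 1/4 (full aunt/uncle↔niece/nephew: two paths of length 3 through the shared grandparent pair: r = 2·(1/2)^3 = 1/4).
Hamilton's rule: n·r·B > C, so the trait is favored while C < n·r·B = 2·0.25·0.37 = 0.185.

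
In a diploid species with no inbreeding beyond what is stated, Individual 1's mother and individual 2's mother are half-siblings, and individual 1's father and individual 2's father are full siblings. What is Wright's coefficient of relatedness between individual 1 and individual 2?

0.1875

Independent pedigree routes through distinct common ancestors add.
Individual 1 and individual 2 are related in two ways: half first cousins through their mothers (r = 1/16) and first cousins through their fathers (r = 1/8).
r = 1/16 + 1/8 = 0.1875.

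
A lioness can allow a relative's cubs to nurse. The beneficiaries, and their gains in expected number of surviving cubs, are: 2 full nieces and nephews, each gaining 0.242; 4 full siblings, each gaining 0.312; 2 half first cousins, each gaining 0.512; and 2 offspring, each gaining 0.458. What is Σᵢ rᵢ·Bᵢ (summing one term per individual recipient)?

r to a full niece or nephew = 0.25 (full aunt/uncle↔niece/nephew: two paths of length 3 through the shared grandparent pair: r = 2·(1/2)^3 = 1/4).
r to a full sibling = 0.5 (full sibs share both parents — two paths of length 2: r = 2·(1/2)^2 = 1/2).
r to a half first cousin = 1/16 (half first cousins share one grandparent — one path of length 4: r = (1/2)^4 = 1/16).
r to an offspring = 0.5 (one parent–offspring link: r = (1/2)^1 = 1/2).
Summing one r·B term per recipient: 2·0.25·0.242 + 4·0.5·0.312 + 2·0.0625·0.512 + 2·0.5·0.458 = 1.267.

1.267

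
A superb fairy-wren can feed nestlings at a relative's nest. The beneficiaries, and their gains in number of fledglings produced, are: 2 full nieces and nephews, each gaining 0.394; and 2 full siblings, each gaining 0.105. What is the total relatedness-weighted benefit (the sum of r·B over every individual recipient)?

0.302

r to a full niece or nephew = 0.25 (full aunt/uncle↔niece/nephew: two paths of length 3 through the shared grandparent pair: r = 2·(1/2)^3 = 1/4).
r to a full sibling = 1/2 (full sibs share both parents — two paths of length 2: r = 2·(1/2)^2 = 1/2).
Summing one r·B term per recipient: 2·0.25·0.394 + 2·0.5·0.105 = 0.302.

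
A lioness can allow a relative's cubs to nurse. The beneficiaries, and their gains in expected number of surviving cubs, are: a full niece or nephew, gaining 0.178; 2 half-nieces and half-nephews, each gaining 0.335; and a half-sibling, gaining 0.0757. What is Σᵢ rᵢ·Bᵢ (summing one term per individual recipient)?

r to a full niece or nephew = 1/4 (full aunt/uncle↔niece/nephew: two paths of length 3 through the shared grandparent pair: r = 2·(1/2)^3 = 1/4).
r to a half-niece or half-nephew = 1/8 (half-aunt/uncle↔niece/nephew: one path of length 3: r = (1/2)^3 = 1/8).
r to a half-sibling = 0.25 (half-sibs share one parent — one path of length 2: r = (1/2)^2 = 1/4).
Summing one r·B term per recipient: 1·0.25·0.178 + 2·0.125·0.335 + 1·0.25·0.0757 = 0.147175.

0.147175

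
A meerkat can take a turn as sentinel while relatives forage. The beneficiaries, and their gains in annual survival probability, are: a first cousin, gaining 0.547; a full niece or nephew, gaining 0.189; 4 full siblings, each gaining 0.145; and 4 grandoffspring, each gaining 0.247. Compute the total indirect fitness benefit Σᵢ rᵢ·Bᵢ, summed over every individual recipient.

r to a first cousin = 0.125 (first cousins share one grandparent pair — two paths of length 4: r = 2·(1/2)^4 = 1/8).
r to a full niece or nephew = 1/4 (full aunt/uncle↔niece/nephew: two paths of length 3 through the shared grandparent pair: r = 2·(1/2)^3 = 1/4).
r to a full sibling = 1/2 (full sibs share both parents — two paths of length 2: r = 2·(1/2)^2 = 1/2).
r to a grandoffspring = 1/4 (two parent–offspring links: r = (1/2)^2 = 1/4).
Summing one r·B term per recipient: 1·0.125·0.547 + 1·0.25·0.189 + 4·0.5·0.145 + 4·0.25·0.247 = 0.652625.

0.652625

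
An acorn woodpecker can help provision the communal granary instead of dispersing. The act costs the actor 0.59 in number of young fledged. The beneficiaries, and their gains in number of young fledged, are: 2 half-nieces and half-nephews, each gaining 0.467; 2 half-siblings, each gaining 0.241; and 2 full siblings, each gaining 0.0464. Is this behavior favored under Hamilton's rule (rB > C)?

No

Hamilton's rule: the trait is favored when the sum of r·B over every recipient exceeds the actor's cost C.
r to a half-niece or half-nephew = 0.125 (half-aunt/uncle↔niece/nephew: one path of length 3: r = (1/2)^3 = 1/8).
r to a half-sibling = 0.25 (half-sibs share one parent — one path of length 2: r = (1/2)^2 = 1/4).
r to a full sibling = 1/2 (full sibs share both parents — two paths of length 2: r = 2·(1/2)^2 = 1/2).
Summing one r·B term per recipient: 2·0.125·0.467 + 2·0.25·0.241 + 2·0.5·0.0464 = 0.28365.
0.28365 < 0.59: the indirect benefit is less than the cost.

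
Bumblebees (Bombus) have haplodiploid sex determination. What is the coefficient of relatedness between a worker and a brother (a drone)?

Her haploid brother carries none of their father's genes and a random half of their mother's genome; that half matches the maternal half of her own genome with probability 1/2: r = 1/2 · 1/2 = 1/4.

0.25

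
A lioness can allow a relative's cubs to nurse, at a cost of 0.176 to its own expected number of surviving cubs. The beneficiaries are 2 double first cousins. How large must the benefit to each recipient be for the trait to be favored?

0.352

r to a double first cousin = 1/4 (double first cousins share both grandparent pairs — four paths of length 4: r = 4·(1/2)^4 = 1/4).
Hamilton's rule with n recipients of equal r: n·r·B > C, so B > C/(n·r) = 0.176/(2·0.25) = 0.352.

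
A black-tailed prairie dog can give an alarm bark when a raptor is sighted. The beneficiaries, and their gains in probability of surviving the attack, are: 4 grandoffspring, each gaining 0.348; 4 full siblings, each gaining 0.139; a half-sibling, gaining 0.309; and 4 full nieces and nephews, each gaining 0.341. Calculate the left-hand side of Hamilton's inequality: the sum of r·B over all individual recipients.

1.04425

r to a grandoffspring = 0.25 (two parent–offspring links: r = (1/2)^2 = 1/4).
r to a full sibling = 1/2 (full sibs share both parents — two paths of length 2: r = 2·(1/2)^2 = 1/2).
r to a half-sibling = 1/4 (half-sibs share one parent — one path of length 2: r = (1/2)^2 = 1/4).
r to a full niece or nephew = 0.25 (full aunt/uncle↔niece/nephew: two paths of length 3 through the shared grandparent pair: r = 2·(1/2)^3 = 1/4).
Summing one r·B term per recipient: 4·0.25·0.348 + 4·0.5·0.139 + 1·0.25·0.309 + 4·0.25·0.341 = 1.04425.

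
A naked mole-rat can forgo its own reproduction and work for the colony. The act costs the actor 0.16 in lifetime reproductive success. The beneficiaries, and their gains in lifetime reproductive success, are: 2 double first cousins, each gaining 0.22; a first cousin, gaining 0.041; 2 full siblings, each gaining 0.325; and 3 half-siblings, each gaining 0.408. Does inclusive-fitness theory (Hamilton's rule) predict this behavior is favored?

Hamilton's rule: the trait is favored when the sum of r·B over every recipient exceeds the actor's cost C.
r to a double first cousin = 1/4 (double first cousins share both grandparent pairs — four paths of length 4: r = 4·(1/2)^4 = 1/4).
r to a first cousin = 1/8 (first cousins share one grandparent pair — two paths of length 4: r = 2·(1/2)^4 = 1/8).
r to a full sibling = 1/2 (full sibs share both parents — two paths of length 2: r = 2·(1/2)^2 = 1/2).
r to a half-sibling = 0.25 (half-sibs share one parent — one path of length 2: r = (1/2)^2 = 1/4).
Summing one r·B term per recipient: 2·0.25·0.22 + 1·0.125·0.041 + 2·0.5·0.325 + 3·0.25·0.408 = 0.746125.
0.746125 > 0.16: the indirect benefit exceeds the cost.

Yes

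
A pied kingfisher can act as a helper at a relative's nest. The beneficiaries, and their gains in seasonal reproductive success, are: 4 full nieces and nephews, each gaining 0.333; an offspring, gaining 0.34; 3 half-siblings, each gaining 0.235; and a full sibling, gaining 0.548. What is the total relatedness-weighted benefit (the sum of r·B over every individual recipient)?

r to a full niece or nephew = 0.25 (full aunt/uncle↔niece/nephew: two paths of length 3 through the shared grandparent pair: r = 2·(1/2)^3 = 1/4).
r to an offspring = 1/2 (one parent–offspring link: r = (1/2)^1 = 1/2).
r to a half-sibling = 1/4 (half-sibs share one parent — one path of length 2: r = (1/2)^2 = 1/4).
r to a full sibling = 0.5 (full sibs share both parents — two paths of length 2: r = 2·(1/2)^2 = 1/2).
Summing one r·B term per recipient: 4·0.25·0.333 + 1·0.5·0.34 + 3·0.25·0.235 + 1·0.5·0.548 = 0.95325.

0.95325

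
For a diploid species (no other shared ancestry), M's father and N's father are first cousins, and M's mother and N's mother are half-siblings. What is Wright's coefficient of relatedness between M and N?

0.09375

With two independent routes of shared ancestry, r is the sum of the two contributions.
M and N are related in two ways: second cousins through their fathers (r = 1/32) and half first cousins through their mothers (r = 1/16).
r = 1/32 + 1/16 = 3/32 = 0.09375.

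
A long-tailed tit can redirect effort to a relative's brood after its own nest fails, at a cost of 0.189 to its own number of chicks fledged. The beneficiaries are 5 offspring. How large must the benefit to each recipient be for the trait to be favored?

r to an offspring = 0.5 (one parent–offspring link: r = (1/2)^1 = 1/2).
Hamilton's rule with n recipients of equal r: n·r·B > C, so B > C/(n·r) = 0.189/(5·0.5) = 0.0756.

0.0756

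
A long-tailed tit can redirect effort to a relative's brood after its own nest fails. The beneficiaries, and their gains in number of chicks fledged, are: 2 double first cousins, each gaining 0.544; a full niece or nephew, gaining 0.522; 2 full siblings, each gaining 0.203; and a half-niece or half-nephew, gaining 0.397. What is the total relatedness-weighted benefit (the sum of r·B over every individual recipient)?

r to a double first cousin = 0.25 (double first cousins share both grandparent pairs — four paths of length 4: r = 4·(1/2)^4 = 1/4).
r to a full niece or nephew = 1/4 (full aunt/uncle↔niece/nephew: two paths of length 3 through the shared grandparent pair: r = 2·(1/2)^3 = 1/4).
r to a full sibling = 0.5 (full sibs share both parents — two paths of length 2: r = 2·(1/2)^2 = 1/2).
r to a half-niece or half-nephew = 0.125 (half-aunt/uncle↔niece/nephew: one path of length 3: r = (1/2)^3 = 1/8).
Summing one r·B term per recipient: 2·0.25·0.544 + 1·0.25·0.522 + 2·0.5·0.203 + 1·0.125·0.397 = 0.655125.

0.655125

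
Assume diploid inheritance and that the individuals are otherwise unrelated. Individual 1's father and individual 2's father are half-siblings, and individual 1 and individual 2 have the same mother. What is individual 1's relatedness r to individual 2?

0.3125

Relatedness sums over independent paths through distinct common ancestors.
Individual 1 and individual 2 are related in two ways: half first cousins through their fathers (r = 1/16) and half-sibs through their shared mother (r = 1/4).
r = 1/16 + 1/4 = 5/16 = 0.3125.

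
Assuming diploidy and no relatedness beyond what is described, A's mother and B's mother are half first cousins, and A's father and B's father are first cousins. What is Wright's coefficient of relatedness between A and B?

Wright's path rule: contributions from independent ancestry routes add.
A and B are related in two ways: half second cousins through their mothers (r = 1/64) and second cousins through their fathers (r = 1/32).
r = 1/64 + 1/32 = 0.046875.

0.046875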